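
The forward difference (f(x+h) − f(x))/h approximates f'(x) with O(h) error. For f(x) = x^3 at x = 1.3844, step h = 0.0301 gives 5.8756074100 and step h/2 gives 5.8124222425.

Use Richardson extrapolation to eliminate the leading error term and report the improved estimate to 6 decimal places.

Method order is 1; weight 2^1 = 2.
2 × 5.8124222425 − 5.8756074100 = 5.7492370750
Denominator 2 − 1 = 1.
Result: 5.7492370750

5.749237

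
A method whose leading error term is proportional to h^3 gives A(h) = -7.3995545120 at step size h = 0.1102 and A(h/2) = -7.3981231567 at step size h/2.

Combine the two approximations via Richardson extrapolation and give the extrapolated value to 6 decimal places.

Leading term ∝ h^3; use weight 8 = 2^3.
2^3*A(h/2) = -59.1849852536; minus A(h) gives -51.7854307416.
Divide by 2^3 − 1 = 7.
(8*(-7.3981231567) − (-7.3995545120))/(8 − 1) = -7.3979186774
Shift from A(h/2): +0.0002044793.

-7.397919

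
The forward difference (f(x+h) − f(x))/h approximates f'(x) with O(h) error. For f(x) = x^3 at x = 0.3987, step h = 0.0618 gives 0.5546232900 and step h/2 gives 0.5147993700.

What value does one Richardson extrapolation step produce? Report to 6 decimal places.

0.474975

Error is O(h^1); halving h shrinks it by 2^1 = 2.
Numerator 2*A(h/2) − A(h) = 2*0.5147993700 − 0.5546232900 = 0.4749754500
(2*0.5147993700 − 0.5546232900)/(2 − 1) = 0.4749754500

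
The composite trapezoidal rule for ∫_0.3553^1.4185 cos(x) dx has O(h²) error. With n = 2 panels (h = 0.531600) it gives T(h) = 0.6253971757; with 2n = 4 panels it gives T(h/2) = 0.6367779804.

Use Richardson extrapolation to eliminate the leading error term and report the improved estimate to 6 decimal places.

Error is O(h^2); halving h shrinks it by 2^2 = 4.
Top: 4(0.6367779804) − (0.6253971757) = 1.9217147459
Divide by 2^2 − 1 = 3.
Extrapolated: 1.9217147459 / 3 = 0.6405715820

0.640572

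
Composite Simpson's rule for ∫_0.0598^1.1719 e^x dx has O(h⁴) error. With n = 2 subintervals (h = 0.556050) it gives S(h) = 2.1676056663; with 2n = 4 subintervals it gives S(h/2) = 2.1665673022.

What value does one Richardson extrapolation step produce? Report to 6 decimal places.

2.166498

r = 4, so 2^r = 16.
Weighted: 34.6650768352 − 2.1676056663 = 32.4974711689
Divide by 2^4 − 1 = 15.
Result: 2.1664980779
Gap between inputs: 1.038e-03; correction applied: −0.0000692243.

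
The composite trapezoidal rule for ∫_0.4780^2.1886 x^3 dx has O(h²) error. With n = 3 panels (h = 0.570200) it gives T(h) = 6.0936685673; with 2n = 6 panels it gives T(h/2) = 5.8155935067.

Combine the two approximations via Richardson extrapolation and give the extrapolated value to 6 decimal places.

5.722902

Leading term ∝ h^2; use weight 4 = 2^2.
Difference of the inputs: 5.8155935067 − 6.0936685673 = -0.2780750606
Correction (A(h/2) − A(h))/(4 − 1) = (-0.2780750606)/3 = -0.0926916869
R = 5.8155935067 − 0.0926916869 = 5.7229018198
Gap between inputs: 2.781e-01; correction applied: −0.0926916869.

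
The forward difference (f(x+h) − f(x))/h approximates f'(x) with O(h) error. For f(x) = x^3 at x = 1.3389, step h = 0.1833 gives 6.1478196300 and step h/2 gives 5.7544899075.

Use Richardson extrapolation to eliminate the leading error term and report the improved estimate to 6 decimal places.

With r = 1 the leading error scales as h^1, so the weight is 2^1 = 2.
Difference of the inputs: 5.7544899075 − 6.1478196300 = -0.3933297225
Correction (A(h/2) − A(h))/(2 − 1) = (-0.3933297225)/1 = -0.3933297225
R = A(h/2) + (A(h/2) − A(h))/1 = 5.7544899075 − 0.3933297225 = 5.3611601850
Correction |R − A(h/2)| = 3.933e-01; gap |A(h/2) − A(h)| = 3.933e-01.

5.361160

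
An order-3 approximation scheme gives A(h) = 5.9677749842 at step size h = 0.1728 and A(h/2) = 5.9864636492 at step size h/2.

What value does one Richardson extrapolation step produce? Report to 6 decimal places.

5.989133

r = 3: numerator weight 8, denominator 7.
Top: 8(5.9864636492) − (5.9677749842) = 41.9239342094
Denominator 8 − 1 = 7.
Extrapolated: 41.9239342094 / 7 = 5.9891334585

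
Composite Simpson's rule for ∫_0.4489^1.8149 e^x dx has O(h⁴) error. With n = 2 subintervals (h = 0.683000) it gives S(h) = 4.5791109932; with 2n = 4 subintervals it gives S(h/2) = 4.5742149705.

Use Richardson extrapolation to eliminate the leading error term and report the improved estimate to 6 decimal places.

The method has order 4: 2^4 = 16.
Numerator 16×A(h/2) − A(h) = 16×4.5742149705 − 4.5791109932 = 68.6083285348
Extrapolated: 68.6083285348 / 15 = 4.5738885690

4.573889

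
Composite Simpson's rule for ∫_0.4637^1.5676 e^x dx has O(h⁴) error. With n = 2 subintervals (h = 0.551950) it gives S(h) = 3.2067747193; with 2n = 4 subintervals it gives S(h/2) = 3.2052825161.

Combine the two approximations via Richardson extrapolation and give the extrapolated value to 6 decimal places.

3.205183

r = 4, so 2^r = 16.
16*3.2052825161 = 51.2845202576; 51.2845202576 − 3.2067747193 = 48.0777455383
Divide by 2^4 − 1 = 15.
(16*3.2052825161 − 3.2067747193)/(16 − 1) = 3.2051830359
Gap between inputs: 1.492e-03; correction applied: −0.0000994802.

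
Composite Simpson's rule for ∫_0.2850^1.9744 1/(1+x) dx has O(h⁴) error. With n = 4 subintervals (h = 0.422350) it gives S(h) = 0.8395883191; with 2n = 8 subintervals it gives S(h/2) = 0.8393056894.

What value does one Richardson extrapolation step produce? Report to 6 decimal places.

Error is O(h^4); halving h shrinks it by 2^4 = 16.
Top: 16(0.8393056894) − (0.8395883191) = 12.5893027113
Divide by 2^4 − 1 = 15.
(16 × 0.8393056894 − 0.8395883191)/(16 − 1) = 0.8392868474

0.839287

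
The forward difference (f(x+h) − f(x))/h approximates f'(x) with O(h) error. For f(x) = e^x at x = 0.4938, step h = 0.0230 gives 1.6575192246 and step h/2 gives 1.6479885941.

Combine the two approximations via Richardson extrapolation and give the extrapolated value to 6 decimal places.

1.638458

Order 1 gives 2^r = 2 and 2^r − 1 = 1.
2^1×A(h/2) = 3.2959771882; minus A(h) gives 1.6384579636.
Denominator 2 − 1 = 1.
R = 1.6384579636/1 = 1.6384579636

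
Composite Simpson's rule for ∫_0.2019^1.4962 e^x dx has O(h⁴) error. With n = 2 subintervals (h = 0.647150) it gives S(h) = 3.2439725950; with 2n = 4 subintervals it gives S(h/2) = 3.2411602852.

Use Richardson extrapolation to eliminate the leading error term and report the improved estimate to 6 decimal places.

The method has order 4: 2^4 = 16.
16 × 3.2411602852 − 3.2439725950 = 48.6145919682
(16 × 3.2411602852 − 3.2439725950)/(16 − 1) = 3.2409727979
Shift from A(h/2): −0.0001874873.

3.240973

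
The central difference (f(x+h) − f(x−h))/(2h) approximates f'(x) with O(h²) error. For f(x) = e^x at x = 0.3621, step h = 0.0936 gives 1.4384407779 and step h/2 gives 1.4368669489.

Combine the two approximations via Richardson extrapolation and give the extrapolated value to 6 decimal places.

r = 2, so 2^r = 4.
4·1.4368669489 − 1.4384407779 = 4.3090270177
Denominator 4 − 1 = 3.
4.3090270177 ÷ 3 = 1.4363423392

1.436342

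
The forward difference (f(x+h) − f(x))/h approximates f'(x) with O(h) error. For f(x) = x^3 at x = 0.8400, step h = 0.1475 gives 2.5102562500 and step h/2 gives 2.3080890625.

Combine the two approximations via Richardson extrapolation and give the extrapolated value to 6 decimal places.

2.105922

Error is O(h^1); halving h shrinks it by 2^1 = 2.
2^1*A(h/2) = 4.6161781250; minus A(h) gives 2.1059218750.
Denominator 2 − 1 = 1.
So the Richardson estimate is 2.1059218750.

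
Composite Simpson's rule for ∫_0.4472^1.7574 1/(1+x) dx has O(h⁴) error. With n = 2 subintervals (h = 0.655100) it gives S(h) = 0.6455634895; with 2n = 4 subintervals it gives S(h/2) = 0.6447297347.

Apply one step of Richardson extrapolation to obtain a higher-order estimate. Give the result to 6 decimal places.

The method has order 4: 2^4 = 16.
16*0.6447297347 = 10.3156757552; subtract 0.6455634895 → 9.6701122657
Denominator 16 − 1 = 15.
Extrapolated: 9.6701122657 / 15 = 0.6446741510
Shift from A(h/2): −0.0000555837.

0.644674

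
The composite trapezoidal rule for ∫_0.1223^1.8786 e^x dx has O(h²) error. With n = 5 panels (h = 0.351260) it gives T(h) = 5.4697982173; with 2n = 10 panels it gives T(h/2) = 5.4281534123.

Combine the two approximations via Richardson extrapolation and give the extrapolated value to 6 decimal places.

5.414272

Order 2 gives 2^r = 4 and 2^r − 1 = 3.
2^2·A(h/2) = 21.7126136492; minus A(h) gives 16.2428154319.
Denominator 4 − 1 = 3.
Extrapolated: 16.2428154319 / 3 = 5.4142718106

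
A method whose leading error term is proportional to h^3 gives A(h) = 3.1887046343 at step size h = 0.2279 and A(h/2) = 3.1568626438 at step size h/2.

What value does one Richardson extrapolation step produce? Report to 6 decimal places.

r = 3: numerator weight 8, denominator 7.
Difference of the inputs: 3.1568626438 − 3.1887046343 = -0.0318419905
Correction (A(h/2) − A(h))/(8 − 1) = (-0.0318419905)/7 = -0.0045488558
R = A(h/2) + (A(h/2) − A(h))/7 = 3.1568626438 − 0.0045488558 = 3.1523137880

3.152314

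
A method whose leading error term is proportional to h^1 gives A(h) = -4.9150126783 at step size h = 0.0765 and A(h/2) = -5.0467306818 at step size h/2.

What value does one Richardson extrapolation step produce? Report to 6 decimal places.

Method order is 1; weight 2^1 = 2.
2·(-5.0467306818) = -10.0934613636; (-10.0934613636) − (-4.9150126783) = -5.1784486853
Divide by 2^1 − 1 = 1.
(2·(-5.0467306818) − (-4.9150126783))/(2 − 1) = -5.1784486853
Correction |R − A(h/2)| = 1.317e-01; gap |A(h/2) − A(h)| = 1.317e-01.

-5.178449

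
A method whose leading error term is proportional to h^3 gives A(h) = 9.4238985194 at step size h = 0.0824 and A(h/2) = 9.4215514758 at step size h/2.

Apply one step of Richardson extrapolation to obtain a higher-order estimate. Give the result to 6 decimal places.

9.421216

r = 3, so 2^r = 8.
A(h/2) − A(h) = 9.4215514758 − 9.4238985194 = -0.0023470436
Correction (A(h/2) − A(h))/(8 − 1) = (-0.0023470436)/7 = -0.0003352919
R = 9.4215514758 − 0.0003352919 = 9.4212161839
Shift from A(h/2): −0.0003352919.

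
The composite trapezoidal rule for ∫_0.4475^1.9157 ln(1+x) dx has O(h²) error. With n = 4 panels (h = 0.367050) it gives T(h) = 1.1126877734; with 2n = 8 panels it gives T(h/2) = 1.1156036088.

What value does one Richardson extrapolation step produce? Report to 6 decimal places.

1.116576

Error is O(h^2); halving h shrinks it by 2^2 = 4.
4 × 1.1156036088 − 1.1126877734 = 3.3497266618
R = 3.3497266618/3 = 1.1165755539
Shift from A(h/2): +0.0009719451.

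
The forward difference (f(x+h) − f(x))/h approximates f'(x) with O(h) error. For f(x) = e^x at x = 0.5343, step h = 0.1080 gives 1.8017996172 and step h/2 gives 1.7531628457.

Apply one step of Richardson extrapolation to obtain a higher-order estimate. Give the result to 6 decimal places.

With r = 1 the leading error scales as h^1, so the weight is 2^1 = 2.
2·1.7531628457 = 3.5063256914; 3.5063256914 − 1.8017996172 = 1.7045260742
1.7045260742 ÷ 1 = 1.7045260742

1.704526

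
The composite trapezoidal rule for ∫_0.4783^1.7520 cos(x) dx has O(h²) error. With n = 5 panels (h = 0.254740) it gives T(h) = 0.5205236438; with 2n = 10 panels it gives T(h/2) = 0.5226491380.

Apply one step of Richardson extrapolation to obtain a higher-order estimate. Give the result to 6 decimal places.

Method order is 2; weight 2^2 = 4.
4*0.5226491380 − 0.5205236438 = 1.5700729082
(4*0.5226491380 − 0.5205236438)/(4 − 1) = 0.5233576361

0.523358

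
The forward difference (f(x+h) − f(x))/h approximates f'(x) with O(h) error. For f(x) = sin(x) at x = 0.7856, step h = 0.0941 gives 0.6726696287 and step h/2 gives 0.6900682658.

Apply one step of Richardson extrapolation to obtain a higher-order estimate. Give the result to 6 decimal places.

r = 1: numerator weight 2, denominator 1.
2*0.6900682658 − 0.6726696287 = 0.7074669029
Extrapolated: 0.7074669029 / 1 = 0.7074669029

0.707467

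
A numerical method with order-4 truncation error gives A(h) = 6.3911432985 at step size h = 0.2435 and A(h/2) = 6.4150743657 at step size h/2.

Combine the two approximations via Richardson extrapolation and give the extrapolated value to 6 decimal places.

6.416670

With r = 4 the leading error scales as h^4, so the weight is 2^4 = 16.
16 × 6.4150743657 = 102.6411898512; subtract 6.3911432985 → 96.2500465527
Denominator 16 − 1 = 15.
Extrapolated: 96.2500465527 / 15 = 6.4166697702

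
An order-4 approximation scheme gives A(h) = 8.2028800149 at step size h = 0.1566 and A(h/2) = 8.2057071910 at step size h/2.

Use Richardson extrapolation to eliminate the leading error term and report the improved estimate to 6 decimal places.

8.205896

Method order is 4; weight 2^4 = 16.
2^4*A(h/2) = 131.2913150560; minus A(h) gives 123.0884350411.
(16*8.2057071910 − 8.2028800149)/(16 − 1) = 8.2058956694
Correction |R − A(h/2)| = 1.885e-04; gap |A(h/2) − A(h)| = 2.827e-03.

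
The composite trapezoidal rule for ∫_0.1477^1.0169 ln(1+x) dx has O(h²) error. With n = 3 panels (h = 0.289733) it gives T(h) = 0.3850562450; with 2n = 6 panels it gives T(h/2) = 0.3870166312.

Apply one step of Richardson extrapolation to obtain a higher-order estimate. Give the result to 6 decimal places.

r = 2, so 2^r = 4.
4×0.3870166312 − 0.3850562450 = 1.1630102798
1.1630102798 ÷ 3 = 0.3876700933
Gap between inputs: 1.960e-03; correction applied: +0.0006534621.

0.387670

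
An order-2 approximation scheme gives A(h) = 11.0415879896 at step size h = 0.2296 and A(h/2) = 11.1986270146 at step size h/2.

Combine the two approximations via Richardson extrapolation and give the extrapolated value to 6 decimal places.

11.250973

Method order is 2; weight 2^2 = 4.
2^2·A(h/2) = 44.7945080584; minus A(h) gives 33.7529200688.
33.7529200688 ÷ 3 = 11.2509733563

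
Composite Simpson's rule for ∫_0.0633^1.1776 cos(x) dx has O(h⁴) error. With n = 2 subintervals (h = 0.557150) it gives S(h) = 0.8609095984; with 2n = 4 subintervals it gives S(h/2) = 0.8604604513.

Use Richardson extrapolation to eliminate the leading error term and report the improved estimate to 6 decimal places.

Error is O(h^4); halving h shrinks it by 2^4 = 16.
Numerator 16 × A(h/2) − A(h) = 16 × 0.8604604513 − 0.8609095984 = 12.9064576224
R = 12.9064576224/15 = 0.8604305082

0.860431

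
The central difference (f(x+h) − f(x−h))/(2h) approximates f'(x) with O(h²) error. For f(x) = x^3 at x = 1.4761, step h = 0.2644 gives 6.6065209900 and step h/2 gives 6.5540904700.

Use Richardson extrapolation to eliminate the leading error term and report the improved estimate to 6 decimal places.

Leading term ∝ h^2; use weight 4 = 2^2.
Numerator 4×A(h/2) − A(h) = 4×6.5540904700 − 6.6065209900 = 19.6098408900
Denominator 4 − 1 = 3.
R = 19.6098408900/3 = 6.5366136300

6.536614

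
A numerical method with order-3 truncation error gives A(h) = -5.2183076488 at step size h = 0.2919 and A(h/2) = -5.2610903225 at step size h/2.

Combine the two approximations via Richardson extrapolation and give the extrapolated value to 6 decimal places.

-5.267202

r = 3: numerator weight 8, denominator 7.
Difference of the inputs: -5.2610903225 − (-5.2183076488) = -0.0427826737
Correction (A(h/2) − A(h))/(8 − 1) = (-0.0427826737)/7 = -0.0061118105
R = -5.2610903225 − 0.0061118105 = -5.2672021330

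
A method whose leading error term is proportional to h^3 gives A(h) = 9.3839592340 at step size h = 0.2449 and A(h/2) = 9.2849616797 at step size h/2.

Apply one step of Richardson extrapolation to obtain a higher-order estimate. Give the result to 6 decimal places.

The method has order 3: 2^3 = 8.
8×9.2849616797 − 9.3839592340 = 64.8957342036
Denominator 8 − 1 = 7.
Result: 9.2708191719
Shift from A(h/2): −0.0141425078.

9.270819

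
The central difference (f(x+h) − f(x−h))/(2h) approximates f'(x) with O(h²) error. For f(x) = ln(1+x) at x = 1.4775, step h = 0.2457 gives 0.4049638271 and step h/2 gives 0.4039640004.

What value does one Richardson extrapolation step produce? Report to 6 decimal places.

r = 2, so 2^r = 4.
Numerator 4·A(h/2) − A(h) = 4·0.4039640004 − 0.4049638271 = 1.2108921745
Divide by 2^2 − 1 = 3.
R = 1.2108921745/3 = 0.4036307248
Shift from A(h/2): −0.0003332756.

0.403631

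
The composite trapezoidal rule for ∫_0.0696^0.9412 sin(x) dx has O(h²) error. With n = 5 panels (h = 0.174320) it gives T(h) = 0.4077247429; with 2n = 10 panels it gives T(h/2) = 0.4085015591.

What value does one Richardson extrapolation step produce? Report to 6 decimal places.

The method has order 2: 2^2 = 4.
4 × 0.4085015591 − 0.4077247429 = 1.2262814935
R = 1.2262814935/3 = 0.4087604978
Shift from A(h/2): +0.0002589387.

0.408760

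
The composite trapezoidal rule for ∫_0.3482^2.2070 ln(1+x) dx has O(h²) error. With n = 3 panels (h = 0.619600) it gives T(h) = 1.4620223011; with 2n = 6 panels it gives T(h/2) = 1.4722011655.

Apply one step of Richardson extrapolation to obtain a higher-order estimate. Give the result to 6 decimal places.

1.475594

With r = 2 the leading error scales as h^2, so the weight is 2^2 = 4.
Weighted: 5.8888046620 − 1.4620223011 = 4.4267823609
R = 4.4267823609/3 = 1.4755941203
Gap between inputs: 1.018e-02; correction applied: +0.0033929548.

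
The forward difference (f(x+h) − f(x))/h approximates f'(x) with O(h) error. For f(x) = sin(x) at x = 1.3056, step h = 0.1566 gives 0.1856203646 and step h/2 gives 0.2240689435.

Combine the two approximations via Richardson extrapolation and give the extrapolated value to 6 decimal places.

0.262518

Order 1 gives 2^r = 2 and 2^r − 1 = 1.
A(h/2) − A(h) = 0.2240689435 − 0.1856203646 = 0.0384485789
Correction (A(h/2) − A(h))/(2 − 1) = 0.0384485789/1 = 0.0384485789
R = A(h/2) + (A(h/2) − A(h))/1 = 0.2240689435 + 0.0384485789 = 0.2625175224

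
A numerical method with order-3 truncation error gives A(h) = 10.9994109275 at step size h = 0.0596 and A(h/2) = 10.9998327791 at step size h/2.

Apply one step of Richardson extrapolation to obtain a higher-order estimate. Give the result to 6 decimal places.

r = 3, so 2^r = 8.
Top: 8(10.9998327791) − (10.9994109275) = 76.9992513053
Divide by 2^3 − 1 = 7.
So the Richardson estimate is 10.9998930436.

10.999893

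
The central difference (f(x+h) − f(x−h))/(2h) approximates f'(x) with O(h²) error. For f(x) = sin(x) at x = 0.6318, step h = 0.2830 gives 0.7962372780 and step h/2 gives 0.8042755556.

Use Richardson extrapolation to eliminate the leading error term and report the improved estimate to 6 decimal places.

0.806955

r = 2: numerator weight 4, denominator 3.
Top: 4(0.8042755556) − (0.7962372780) = 2.4208649444
2.4208649444 ÷ 3 = 0.8069549815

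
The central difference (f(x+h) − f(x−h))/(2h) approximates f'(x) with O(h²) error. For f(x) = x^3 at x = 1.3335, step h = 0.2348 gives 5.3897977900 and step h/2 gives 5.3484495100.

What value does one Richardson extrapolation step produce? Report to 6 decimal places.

5.334667

Order 2 gives 2^r = 4 and 2^r − 1 = 3.
4×5.3484495100 = 21.3937980400; 21.3937980400 − 5.3897977900 = 16.0040002500
R = 16.0040002500/3 = 5.3346667500
Correction |R − A(h/2)| = 1.378e-02; gap |A(h/2) − A(h)| = 4.135e-02.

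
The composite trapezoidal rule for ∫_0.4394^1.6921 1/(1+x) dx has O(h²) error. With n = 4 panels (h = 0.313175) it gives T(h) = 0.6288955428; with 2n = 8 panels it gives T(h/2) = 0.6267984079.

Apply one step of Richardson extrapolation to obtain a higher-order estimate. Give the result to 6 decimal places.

0.626099

r = 2, so 2^r = 4.
Top: 4(0.6267984079) − (0.6288955428) = 1.8782980888
1.8782980888 ÷ 3 = 0.6260993629
Shift from A(h/2): −0.0006990450.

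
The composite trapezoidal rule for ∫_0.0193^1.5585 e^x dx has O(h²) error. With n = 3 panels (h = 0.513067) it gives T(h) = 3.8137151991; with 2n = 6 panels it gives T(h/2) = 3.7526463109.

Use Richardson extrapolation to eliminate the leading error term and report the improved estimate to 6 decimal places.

3.732290

r = 2: numerator weight 4, denominator 3.
2^2·A(h/2) = 15.0105852436; minus A(h) gives 11.1968700445.
R = 11.1968700445/3 = 3.7322900148
Shift from A(h/2): −0.0203562961.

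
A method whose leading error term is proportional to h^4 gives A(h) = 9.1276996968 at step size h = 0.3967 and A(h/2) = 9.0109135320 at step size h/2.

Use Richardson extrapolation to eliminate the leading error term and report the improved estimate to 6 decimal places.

Error is O(h^4); halving h shrinks it by 2^4 = 16.
Top: 16(9.0109135320) − (9.1276996968) = 135.0469168152
Extrapolated: 135.0469168152 / 15 = 9.0031277877
Gap between inputs: 1.168e-01; correction applied: −0.0077857443.

9.003128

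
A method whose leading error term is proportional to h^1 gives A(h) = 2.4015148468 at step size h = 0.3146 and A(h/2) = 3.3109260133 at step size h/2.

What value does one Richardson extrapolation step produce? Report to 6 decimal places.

r = 1, so 2^r = 2.
2×3.3109260133 = 6.6218520266; subtract 2.4015148468 → 4.2203371798
Denominator 2 − 1 = 1.
Extrapolated: 4.2203371798 / 1 = 4.2203371798

4.220337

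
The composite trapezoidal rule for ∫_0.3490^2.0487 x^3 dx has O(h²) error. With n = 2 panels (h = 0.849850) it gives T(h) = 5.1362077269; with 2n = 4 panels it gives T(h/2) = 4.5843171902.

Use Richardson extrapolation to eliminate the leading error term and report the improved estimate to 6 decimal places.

The method has order 2: 2^2 = 4.
Numerator 4*A(h/2) − A(h) = 4*4.5843171902 − 5.1362077269 = 13.2010610339
Denominator 4 − 1 = 3.
13.2010610339 ÷ 3 = 4.4003536780

4.400354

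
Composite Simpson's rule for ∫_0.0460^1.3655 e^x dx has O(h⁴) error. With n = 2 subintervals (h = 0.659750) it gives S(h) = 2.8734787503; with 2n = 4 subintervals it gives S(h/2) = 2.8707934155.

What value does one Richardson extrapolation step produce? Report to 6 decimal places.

Error is O(h^4); halving h shrinks it by 2^4 = 16.
Numerator 16 × A(h/2) − A(h) = 16 × 2.8707934155 − 2.8734787503 = 43.0592158977
43.0592158977 ÷ 15 = 2.8706143932

2.870614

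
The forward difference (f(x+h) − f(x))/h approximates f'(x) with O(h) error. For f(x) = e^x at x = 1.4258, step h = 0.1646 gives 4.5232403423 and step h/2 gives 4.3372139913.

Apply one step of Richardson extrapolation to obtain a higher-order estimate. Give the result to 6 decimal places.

Order 1 gives 2^r = 2 and 2^r − 1 = 1.
2^1*A(h/2) = 8.6744279826; minus A(h) gives 4.1511876403.
Extrapolated: 4.1511876403 / 1 = 4.1511876403
Correction |R − A(h/2)| = 1.860e-01; gap |A(h/2) − A(h)| = 1.860e-01.

4.151188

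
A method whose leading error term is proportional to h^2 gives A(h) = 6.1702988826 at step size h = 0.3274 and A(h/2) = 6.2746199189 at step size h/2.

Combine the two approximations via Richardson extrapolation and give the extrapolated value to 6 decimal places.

The method has order 2: 2^2 = 4.
Weighted: 25.0984796756 − 6.1702988826 = 18.9281807930
Divide by 2^2 − 1 = 3.
R = 18.9281807930/3 = 6.3093935977

6.309394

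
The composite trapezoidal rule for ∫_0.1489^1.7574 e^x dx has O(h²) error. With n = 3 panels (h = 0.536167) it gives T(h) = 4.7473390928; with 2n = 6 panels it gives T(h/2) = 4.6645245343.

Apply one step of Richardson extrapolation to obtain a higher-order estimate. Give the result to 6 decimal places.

4.636920

Leading term ∝ h^2; use weight 4 = 2^2.
2^2·A(h/2) = 18.6580981372; minus A(h) gives 13.9107590444.
Divide by 2^2 − 1 = 3.
Extrapolated: 13.9107590444 / 3 = 4.6369196815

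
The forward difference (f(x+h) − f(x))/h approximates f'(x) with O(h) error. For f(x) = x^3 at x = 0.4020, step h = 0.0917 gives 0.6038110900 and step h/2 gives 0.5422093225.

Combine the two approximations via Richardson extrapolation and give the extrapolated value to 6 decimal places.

Method order is 1; weight 2^1 = 2.
2·0.5422093225 = 1.0844186450; subtract 0.6038110900 → 0.4806075550
R = 0.4806075550/1 = 0.4806075550

0.480608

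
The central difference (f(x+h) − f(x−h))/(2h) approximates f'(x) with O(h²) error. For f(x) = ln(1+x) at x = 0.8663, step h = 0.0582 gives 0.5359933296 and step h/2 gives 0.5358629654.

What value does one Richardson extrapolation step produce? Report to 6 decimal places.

0.535820

r = 2, so 2^r = 4.
4·0.5358629654 − 0.5359933296 = 1.6074585320
1.6074585320 ÷ 3 = 0.5358195107
Gap between inputs: 1.304e-04; correction applied: −0.0000434547.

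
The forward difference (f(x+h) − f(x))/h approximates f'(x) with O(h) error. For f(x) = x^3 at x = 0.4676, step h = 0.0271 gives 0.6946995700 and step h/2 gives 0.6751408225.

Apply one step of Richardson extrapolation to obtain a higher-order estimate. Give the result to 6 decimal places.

0.655582

Order 1 gives 2^r = 2 and 2^r − 1 = 1.
A(h/2) − A(h) = 0.6751408225 − 0.6946995700 = -0.0195587475
Correction (A(h/2) − A(h))/(2 − 1) = (-0.0195587475)/1 = -0.0195587475
R = 0.6751408225 − 0.0195587475 = 0.6555820750
Gap between inputs: 1.956e-02; correction applied: −0.0195587475.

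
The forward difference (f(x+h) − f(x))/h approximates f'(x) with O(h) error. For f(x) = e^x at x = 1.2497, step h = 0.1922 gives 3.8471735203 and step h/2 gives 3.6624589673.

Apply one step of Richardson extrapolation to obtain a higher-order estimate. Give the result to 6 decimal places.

3.477744

Error is O(h^1); halving h shrinks it by 2^1 = 2.
2^1*A(h/2) = 7.3249179346; minus A(h) gives 3.4777444143.
Extrapolated: 3.4777444143 / 1 = 3.4777444143
Shift from A(h/2): −0.1847145530.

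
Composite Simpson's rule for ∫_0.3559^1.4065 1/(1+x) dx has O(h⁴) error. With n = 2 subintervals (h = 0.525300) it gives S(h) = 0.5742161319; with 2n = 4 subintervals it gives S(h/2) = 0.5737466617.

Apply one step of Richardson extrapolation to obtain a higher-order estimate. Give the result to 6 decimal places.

Leading term ∝ h^4; use weight 16 = 2^4.
Weighted: 9.1799465872 − 0.5742161319 = 8.6057304553
Extrapolated: 8.6057304553 / 15 = 0.5737153637
Gap between inputs: 4.695e-04; correction applied: −0.0000312980.

0.573715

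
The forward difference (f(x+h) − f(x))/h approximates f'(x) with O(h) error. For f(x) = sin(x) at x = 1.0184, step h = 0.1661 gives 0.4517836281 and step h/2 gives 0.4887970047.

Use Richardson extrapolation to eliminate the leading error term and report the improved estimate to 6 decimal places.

Error is O(h^1); halving h shrinks it by 2^1 = 2.
Weighted: 0.9775940094 − 0.4517836281 = 0.5258103813
Divide by 2^1 − 1 = 1.
Result: 0.5258103813
Gap between inputs: 3.701e-02; correction applied: +0.0370133766.

0.525810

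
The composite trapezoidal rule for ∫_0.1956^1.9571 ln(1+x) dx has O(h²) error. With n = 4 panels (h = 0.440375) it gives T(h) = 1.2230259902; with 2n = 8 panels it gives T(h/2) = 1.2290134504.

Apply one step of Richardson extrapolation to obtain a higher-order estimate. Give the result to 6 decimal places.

Leading term ∝ h^2; use weight 4 = 2^2.
4·1.2290134504 = 4.9160538016; 4.9160538016 − 1.2230259902 = 3.6930278114
Extrapolated: 3.6930278114 / 3 = 1.2310092705
Gap between inputs: 5.987e-03; correction applied: +0.0019958201.

1.231009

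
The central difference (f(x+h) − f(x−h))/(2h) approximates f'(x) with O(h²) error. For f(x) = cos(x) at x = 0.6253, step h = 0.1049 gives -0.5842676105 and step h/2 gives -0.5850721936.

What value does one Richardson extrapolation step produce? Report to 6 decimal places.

r = 2: numerator weight 4, denominator 3.
2^2×A(h/2) = -2.3402887744; minus A(h) gives -1.7560211639.
R = (-1.7560211639)/3 = -0.5853403880

-0.585340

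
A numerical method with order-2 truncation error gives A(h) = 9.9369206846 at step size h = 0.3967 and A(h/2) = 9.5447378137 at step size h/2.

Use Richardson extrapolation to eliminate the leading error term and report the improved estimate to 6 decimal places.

Error is O(h^2); halving h shrinks it by 2^2 = 4.
Weighted: 38.1789512548 − 9.9369206846 = 28.2420305702
Denominator 4 − 1 = 3.
28.2420305702 ÷ 3 = 9.4140101901

9.414010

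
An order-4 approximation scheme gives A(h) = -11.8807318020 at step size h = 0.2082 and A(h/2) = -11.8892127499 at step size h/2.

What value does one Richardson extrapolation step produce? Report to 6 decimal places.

-11.889778

Order 4 gives 2^r = 16 and 2^r − 1 = 15.
Weighted: (-190.2274039984) − (-11.8807318020) = -178.3466721964
Extrapolated: (-178.3466721964) / 15 = -11.8897781464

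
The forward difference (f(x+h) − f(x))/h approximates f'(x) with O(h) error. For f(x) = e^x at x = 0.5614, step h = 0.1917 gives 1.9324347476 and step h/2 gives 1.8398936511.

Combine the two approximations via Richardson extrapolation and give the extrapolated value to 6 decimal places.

r = 1: numerator weight 2, denominator 1.
2·1.8398936511 = 3.6797873022; subtract 1.9324347476 → 1.7473525546
Denominator 2 − 1 = 1.
Extrapolated: 1.7473525546 / 1 = 1.7473525546

1.747353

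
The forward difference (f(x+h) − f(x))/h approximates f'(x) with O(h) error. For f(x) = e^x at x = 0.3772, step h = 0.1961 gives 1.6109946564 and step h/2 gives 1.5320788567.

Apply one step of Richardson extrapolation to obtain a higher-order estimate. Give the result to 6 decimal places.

1.453163

Leading term ∝ h^1; use weight 2 = 2^1.
2*1.5320788567 − 1.6109946564 = 1.4531630570
Extrapolated: 1.4531630570 / 1 = 1.4531630570
Gap between inputs: 7.892e-02; correction applied: −0.0789157997.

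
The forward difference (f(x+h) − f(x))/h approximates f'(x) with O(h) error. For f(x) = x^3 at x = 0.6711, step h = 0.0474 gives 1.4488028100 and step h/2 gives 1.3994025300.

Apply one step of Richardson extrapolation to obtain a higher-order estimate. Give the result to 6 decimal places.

1.350002

r = 1, so 2^r = 2.
Top: 2(1.3994025300) − (1.4488028100) = 1.3500022500
(2×1.3994025300 − 1.4488028100)/(2 − 1) = 1.3500022500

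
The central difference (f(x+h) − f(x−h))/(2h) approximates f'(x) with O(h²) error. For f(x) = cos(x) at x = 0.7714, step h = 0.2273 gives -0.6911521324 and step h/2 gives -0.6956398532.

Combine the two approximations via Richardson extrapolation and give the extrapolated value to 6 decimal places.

-0.697136

Order 2 gives 2^r = 4 and 2^r − 1 = 3.
4 × (-0.6956398532) = -2.7825594128; (-2.7825594128) − (-0.6911521324) = -2.0914072804
Extrapolated: (-2.0914072804) / 3 = -0.6971357601
Shift from A(h/2): −0.0014959069.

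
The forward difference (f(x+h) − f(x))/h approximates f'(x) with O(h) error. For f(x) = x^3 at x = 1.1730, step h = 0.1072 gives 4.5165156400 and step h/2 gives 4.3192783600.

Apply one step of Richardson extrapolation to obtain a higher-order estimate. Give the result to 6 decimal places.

4.122041

Order 1 gives 2^r = 2 and 2^r − 1 = 1.
2^1×A(h/2) = 8.6385567200; minus A(h) gives 4.1220410800.
Divide by 2^1 − 1 = 1.
Result: 4.1220410800
Correction |R − A(h/2)| = 1.972e-01; gap |A(h/2) − A(h)| = 1.972e-01.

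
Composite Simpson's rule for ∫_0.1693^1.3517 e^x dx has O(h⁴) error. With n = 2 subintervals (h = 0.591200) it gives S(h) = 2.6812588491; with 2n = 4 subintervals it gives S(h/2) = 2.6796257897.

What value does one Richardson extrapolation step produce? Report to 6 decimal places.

2.679517

Leading term ∝ h^4; use weight 16 = 2^4.
Top: 16(2.6796257897) − (2.6812588491) = 40.1927537861
R = 40.1927537861/15 = 2.6795169191
Gap between inputs: 1.633e-03; correction applied: −0.0001088706.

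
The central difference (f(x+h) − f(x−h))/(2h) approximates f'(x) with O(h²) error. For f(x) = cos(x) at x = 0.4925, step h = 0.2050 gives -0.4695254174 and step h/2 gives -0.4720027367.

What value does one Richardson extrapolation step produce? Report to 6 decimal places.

-0.472829

Error is O(h^2); halving h shrinks it by 2^2 = 4.
4 × (-0.4720027367) = -1.8880109468; (-1.8880109468) − (-0.4695254174) = -1.4184855294
Denominator 4 − 1 = 3.
(-1.4184855294) ÷ 3 = -0.4728285098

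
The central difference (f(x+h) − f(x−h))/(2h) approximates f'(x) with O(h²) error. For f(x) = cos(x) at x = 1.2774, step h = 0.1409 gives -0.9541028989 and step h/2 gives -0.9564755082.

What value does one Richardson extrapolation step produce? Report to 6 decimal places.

r = 2, so 2^r = 4.
4×(-0.9564755082) − (-0.9541028989) = -2.8717991339
Divide by 2^2 − 1 = 3.
(4×(-0.9564755082) − (-0.9541028989))/(4 − 1) = -0.9572663780

-0.957266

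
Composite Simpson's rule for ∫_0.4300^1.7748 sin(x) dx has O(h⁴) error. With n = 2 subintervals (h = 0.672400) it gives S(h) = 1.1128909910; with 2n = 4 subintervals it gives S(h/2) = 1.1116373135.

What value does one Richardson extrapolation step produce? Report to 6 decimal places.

Error is O(h^4); halving h shrinks it by 2^4 = 16.
Numerator 16×A(h/2) − A(h) = 16×1.1116373135 − 1.1128909910 = 16.6733060250
Divide by 2^4 − 1 = 15.
R = 16.6733060250/15 = 1.1115537350

1.111554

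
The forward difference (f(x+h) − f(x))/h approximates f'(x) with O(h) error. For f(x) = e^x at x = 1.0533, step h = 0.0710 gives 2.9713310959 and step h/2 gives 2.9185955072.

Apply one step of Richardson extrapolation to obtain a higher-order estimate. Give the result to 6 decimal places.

2.865860

With r = 1 the leading error scales as h^1, so the weight is 2^1 = 2.
Weighted: 5.8371910144 − 2.9713310959 = 2.8658599185
Divide by 2^1 − 1 = 1.
So the Richardson estimate is 2.8658599185.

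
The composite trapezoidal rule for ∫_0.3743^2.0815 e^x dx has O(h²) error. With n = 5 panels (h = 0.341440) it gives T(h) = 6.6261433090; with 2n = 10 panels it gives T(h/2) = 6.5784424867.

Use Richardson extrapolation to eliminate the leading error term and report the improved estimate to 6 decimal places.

The method has order 2: 2^2 = 4.
Numerator 4·A(h/2) − A(h) = 4·6.5784424867 − 6.6261433090 = 19.6876266378
Denominator 4 − 1 = 3.
Result: 6.5625422126
Correction |R − A(h/2)| = 1.590e-02; gap |A(h/2) − A(h)| = 4.770e-02.

6.562542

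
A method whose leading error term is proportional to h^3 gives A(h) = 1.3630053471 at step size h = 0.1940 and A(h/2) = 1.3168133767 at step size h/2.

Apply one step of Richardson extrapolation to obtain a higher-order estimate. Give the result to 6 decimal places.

r = 3, so 2^r = 8.
8×1.3168133767 = 10.5345070136; subtract 1.3630053471 → 9.1715016665
Extrapolated: 9.1715016665 / 7 = 1.3102145238
Gap between inputs: 4.619e-02; correction applied: −0.0065988529.

1.310215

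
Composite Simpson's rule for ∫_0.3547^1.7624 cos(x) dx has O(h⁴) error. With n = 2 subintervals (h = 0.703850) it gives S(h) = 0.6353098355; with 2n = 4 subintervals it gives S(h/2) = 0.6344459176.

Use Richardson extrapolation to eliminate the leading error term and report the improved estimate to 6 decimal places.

r = 4: numerator weight 16, denominator 15.
16 × 0.6344459176 = 10.1511346816; 10.1511346816 − 0.6353098355 = 9.5158248461
Denominator 16 − 1 = 15.
9.5158248461 ÷ 15 = 0.6343883231

0.634388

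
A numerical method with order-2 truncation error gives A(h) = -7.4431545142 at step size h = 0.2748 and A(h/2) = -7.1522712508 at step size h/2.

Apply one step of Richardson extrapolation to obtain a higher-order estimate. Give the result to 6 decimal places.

-7.055310

Leading term ∝ h^2; use weight 4 = 2^2.
2^2*A(h/2) = -28.6090850032; minus A(h) gives -21.1659304890.
Divide by 2^2 − 1 = 3.
R = (-21.1659304890)/3 = -7.0553101630
Shift from A(h/2): +0.0969610878.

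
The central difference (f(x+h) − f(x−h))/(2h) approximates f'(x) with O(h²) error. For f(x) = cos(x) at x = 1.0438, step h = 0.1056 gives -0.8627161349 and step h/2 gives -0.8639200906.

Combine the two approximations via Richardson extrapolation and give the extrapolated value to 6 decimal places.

r = 2: numerator weight 4, denominator 3.
A(h/2) − A(h) = -0.8639200906 − (-0.8627161349) = -0.0012039557
Divide by 2^2 − 1 = 3: (-0.0012039557)/3 = -0.0004013186
R = A(h/2) + (A(h/2) − A(h))/3 = -0.8639200906 − 0.0004013186 = -0.8643214092

-0.864321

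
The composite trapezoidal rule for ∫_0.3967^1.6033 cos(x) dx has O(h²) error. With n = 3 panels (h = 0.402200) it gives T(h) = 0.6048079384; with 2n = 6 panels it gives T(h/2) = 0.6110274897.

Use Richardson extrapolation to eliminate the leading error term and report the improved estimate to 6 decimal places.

0.613101

Error is O(h^2); halving h shrinks it by 2^2 = 4.
Numerator 4*A(h/2) − A(h) = 4*0.6110274897 − 0.6048079384 = 1.8393020204
Divide by 2^2 − 1 = 3.
Result: 0.6131006735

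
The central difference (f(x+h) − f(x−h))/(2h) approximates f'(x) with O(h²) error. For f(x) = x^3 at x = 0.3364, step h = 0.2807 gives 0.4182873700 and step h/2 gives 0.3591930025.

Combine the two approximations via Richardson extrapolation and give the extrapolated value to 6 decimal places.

0.339495

Method order is 2; weight 2^2 = 4.
A(h/2) − A(h) = 0.3591930025 − 0.4182873700 = -0.0590943675
Correction (A(h/2) − A(h))/(4 − 1) = (-0.0590943675)/3 = -0.0196981225
R = A(h/2) + (A(h/2) − A(h))/3 = 0.3591930025 − 0.0196981225 = 0.3394948800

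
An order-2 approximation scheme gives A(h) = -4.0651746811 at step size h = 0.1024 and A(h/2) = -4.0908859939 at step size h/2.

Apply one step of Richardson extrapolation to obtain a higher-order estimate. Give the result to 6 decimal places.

Error is O(h^2); halving h shrinks it by 2^2 = 4.
4×(-4.0908859939) = -16.3635439756; subtract (-4.0651746811) → -12.2983692945
Denominator 4 − 1 = 3.
Result: -4.0994564315
Correction |R − A(h/2)| = 8.570e-03; gap |A(h/2) − A(h)| = 2.571e-02.

-4.099456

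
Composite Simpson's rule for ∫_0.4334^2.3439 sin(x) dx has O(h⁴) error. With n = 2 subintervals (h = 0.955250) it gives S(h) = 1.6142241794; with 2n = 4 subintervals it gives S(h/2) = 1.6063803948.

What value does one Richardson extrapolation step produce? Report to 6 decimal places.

Order 4 gives 2^r = 16 and 2^r − 1 = 15.
Top: 16(1.6063803948) − (1.6142241794) = 24.0878621374
Divide by 2^4 − 1 = 15.
Extrapolated: 24.0878621374 / 15 = 1.6058574758

1.605857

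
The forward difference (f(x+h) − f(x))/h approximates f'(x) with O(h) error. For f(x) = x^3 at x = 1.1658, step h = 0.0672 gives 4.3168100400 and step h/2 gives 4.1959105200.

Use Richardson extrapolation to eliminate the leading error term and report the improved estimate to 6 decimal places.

4.075011

With r = 1 the leading error scales as h^1, so the weight is 2^1 = 2.
Top: 2(4.1959105200) − (4.3168100400) = 4.0750110000
Divide by 2^1 − 1 = 1.
So the Richardson estimate is 4.0750110000.
Correction |R − A(h/2)| = 1.209e-01; gap |A(h/2) − A(h)| = 1.209e-01.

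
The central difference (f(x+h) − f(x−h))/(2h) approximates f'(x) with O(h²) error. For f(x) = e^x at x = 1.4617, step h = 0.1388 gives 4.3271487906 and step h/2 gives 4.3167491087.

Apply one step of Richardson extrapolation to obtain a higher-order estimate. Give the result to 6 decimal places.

Order 2 gives 2^r = 4 and 2^r − 1 = 3.
2^2 × A(h/2) = 17.2669964348; minus A(h) gives 12.9398476442.
Extrapolated: 12.9398476442 / 3 = 4.3132825481
Shift from A(h/2): −0.0034665606.

4.313283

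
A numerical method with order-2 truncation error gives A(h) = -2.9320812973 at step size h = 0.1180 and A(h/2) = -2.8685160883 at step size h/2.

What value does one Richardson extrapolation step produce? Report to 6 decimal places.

-2.847328

Method order is 2; weight 2^2 = 4.
4·(-2.8685160883) = -11.4740643532; subtract (-2.9320812973) → -8.5419830559
Divide by 2^2 − 1 = 3.
(-8.5419830559) ÷ 3 = -2.8473276853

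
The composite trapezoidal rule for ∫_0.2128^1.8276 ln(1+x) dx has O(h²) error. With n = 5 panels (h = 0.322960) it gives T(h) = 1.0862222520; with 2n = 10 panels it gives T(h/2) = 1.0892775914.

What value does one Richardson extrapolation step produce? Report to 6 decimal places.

1.090296

Method order is 2; weight 2^2 = 4.
4·1.0892775914 − 1.0862222520 = 3.2708881136
Divide by 2^2 − 1 = 3.
So the Richardson estimate is 1.0902960379.
Correction |R − A(h/2)| = 1.018e-03; gap |A(h/2) − A(h)| = 3.055e-03.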